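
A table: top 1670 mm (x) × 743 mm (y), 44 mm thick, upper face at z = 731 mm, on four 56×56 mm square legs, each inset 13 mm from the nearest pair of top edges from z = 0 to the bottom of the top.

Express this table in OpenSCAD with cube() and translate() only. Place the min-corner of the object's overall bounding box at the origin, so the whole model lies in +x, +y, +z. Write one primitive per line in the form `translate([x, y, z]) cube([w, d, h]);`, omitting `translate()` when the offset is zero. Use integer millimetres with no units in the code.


translate([0, 0, 687]) cube([1670, 743, 44]);
translate([13, 13, 0]) cube([56, 56, 687]);
translate([1601, 13, 0]) cube([56, 56, 687]);
translate([13, 674, 0]) cube([56, 56, 687]);
translate([1601, 674, 0]) cube([56, 56, 687]);


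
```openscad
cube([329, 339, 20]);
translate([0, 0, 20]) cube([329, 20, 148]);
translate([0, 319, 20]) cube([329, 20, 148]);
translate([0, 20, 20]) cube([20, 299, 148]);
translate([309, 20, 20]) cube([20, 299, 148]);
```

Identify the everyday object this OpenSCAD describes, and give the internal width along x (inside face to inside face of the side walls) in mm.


An open box. The internal width is 289 mm.

A 329×339 base slab with four walls standing on it — an open box. The base is 329 mm wide and the walls are 20 mm thick, so the internal width is 329 − 2 × 20 = 289 mm.


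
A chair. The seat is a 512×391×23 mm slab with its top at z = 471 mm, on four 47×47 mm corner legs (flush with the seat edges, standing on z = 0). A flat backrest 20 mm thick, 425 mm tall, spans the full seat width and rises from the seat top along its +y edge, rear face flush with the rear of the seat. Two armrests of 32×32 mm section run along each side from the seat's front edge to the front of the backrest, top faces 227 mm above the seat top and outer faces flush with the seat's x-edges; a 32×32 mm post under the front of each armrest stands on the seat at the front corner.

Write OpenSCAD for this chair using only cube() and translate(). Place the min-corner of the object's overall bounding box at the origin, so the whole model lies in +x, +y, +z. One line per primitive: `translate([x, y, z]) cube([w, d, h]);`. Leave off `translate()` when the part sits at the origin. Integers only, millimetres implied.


translate([0, 0, 448]) cube([512, 391, 23]);
cube([47, 47, 448]);
translate([465, 0, 0]) cube([47, 47, 448]);
translate([0, 344, 0]) cube([47, 47, 448]);
translate([465, 344, 0]) cube([47, 47, 448]);
translate([0, 371, 471]) cube([512, 20, 425]);
translate([0, 0, 666]) cube([32, 371, 32]);
translate([480, 0, 666]) cube([32, 371, 32]);
translate([0, 0, 471]) cube([32, 32, 195]);
translate([480, 0, 471]) cube([32, 32, 195]);


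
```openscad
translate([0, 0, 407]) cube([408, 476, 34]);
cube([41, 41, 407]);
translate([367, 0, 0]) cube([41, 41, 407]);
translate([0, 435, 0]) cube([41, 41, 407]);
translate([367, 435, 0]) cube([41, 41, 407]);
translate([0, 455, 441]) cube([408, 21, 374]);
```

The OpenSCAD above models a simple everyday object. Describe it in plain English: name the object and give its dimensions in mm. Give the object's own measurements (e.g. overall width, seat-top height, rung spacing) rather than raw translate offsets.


A chair. The seat is a 408×476×34 mm slab with its top at z = 441 mm, on four 41×41 mm corner legs (flush with the seat edges, standing on z = 0). A flat backrest 21 mm thick, 374 mm tall, spans the full seat width and rises from the seat top along its +y edge, rear face flush with the rear of the seat.


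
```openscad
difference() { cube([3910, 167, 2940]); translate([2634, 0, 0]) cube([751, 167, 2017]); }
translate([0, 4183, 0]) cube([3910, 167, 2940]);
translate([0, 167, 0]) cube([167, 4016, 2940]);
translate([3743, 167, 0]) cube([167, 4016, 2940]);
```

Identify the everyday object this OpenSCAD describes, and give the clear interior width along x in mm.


A single room. The interior width is 3576 mm.

Four walls enclosing a rectangle with a door in the front wall — a room. Outside width 3910 minus two 167 mm walls gives 3576 mm.


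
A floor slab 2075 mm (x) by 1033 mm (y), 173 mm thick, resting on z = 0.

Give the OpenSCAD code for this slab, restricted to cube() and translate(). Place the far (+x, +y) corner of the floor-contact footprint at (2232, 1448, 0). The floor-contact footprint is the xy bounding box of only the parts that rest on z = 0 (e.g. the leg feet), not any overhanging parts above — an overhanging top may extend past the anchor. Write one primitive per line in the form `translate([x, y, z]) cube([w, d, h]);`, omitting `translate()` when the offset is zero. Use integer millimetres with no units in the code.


translate([157, 415, 0]) cube([2075, 1033, 173]);


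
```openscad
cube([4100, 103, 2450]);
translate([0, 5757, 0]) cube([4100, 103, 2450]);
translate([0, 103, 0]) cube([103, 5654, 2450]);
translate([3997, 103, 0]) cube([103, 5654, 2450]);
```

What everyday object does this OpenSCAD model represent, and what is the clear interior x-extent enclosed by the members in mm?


A house (or room) frame. The interior width is 3894 mm.

Four 2450 mm walls enclosing a rectangle with no floor or roof — a room or house frame. Outside width is 4100 mm and wall thickness is 103 mm, so the interior width is 4100 − 2 × 103 = 3894 mm.


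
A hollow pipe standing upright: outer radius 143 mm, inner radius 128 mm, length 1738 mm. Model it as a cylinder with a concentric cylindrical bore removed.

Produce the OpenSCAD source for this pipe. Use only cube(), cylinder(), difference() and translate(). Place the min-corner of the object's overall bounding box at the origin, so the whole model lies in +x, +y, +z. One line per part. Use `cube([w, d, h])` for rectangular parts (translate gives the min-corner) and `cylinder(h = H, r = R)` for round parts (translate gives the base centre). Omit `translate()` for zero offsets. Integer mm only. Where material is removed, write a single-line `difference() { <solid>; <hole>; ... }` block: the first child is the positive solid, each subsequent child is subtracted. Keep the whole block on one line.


difference() { translate([143, 143, 0]) cylinder(h = 1738, r = 143); translate([143, 143, 0]) cylinder(h = 1738, r = 128); }


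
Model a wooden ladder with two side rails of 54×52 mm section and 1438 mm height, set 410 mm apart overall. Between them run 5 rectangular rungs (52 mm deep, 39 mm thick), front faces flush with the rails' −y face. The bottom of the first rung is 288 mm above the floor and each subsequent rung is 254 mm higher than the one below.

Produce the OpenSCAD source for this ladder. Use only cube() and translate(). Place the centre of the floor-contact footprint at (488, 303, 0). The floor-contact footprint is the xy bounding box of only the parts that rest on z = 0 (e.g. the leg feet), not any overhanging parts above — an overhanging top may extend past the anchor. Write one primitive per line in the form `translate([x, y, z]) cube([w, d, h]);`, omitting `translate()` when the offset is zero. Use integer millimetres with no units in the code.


// rung span = 410 - 2*54 = 302
// rung[k] z = 288 + k*254
translate([283, 277, 0]) cube([54, 52, 1438]);
translate([639, 277, 0]) cube([54, 52, 1438]);
translate([337, 277, 288]) cube([302, 52, 39]);
translate([337, 277, 542]) cube([302, 52, 39]);
translate([337, 277, 796]) cube([302, 52, 39]);
translate([337, 277, 1050]) cube([302, 52, 39]);
translate([337, 277, 1304]) cube([302, 52, 39]);


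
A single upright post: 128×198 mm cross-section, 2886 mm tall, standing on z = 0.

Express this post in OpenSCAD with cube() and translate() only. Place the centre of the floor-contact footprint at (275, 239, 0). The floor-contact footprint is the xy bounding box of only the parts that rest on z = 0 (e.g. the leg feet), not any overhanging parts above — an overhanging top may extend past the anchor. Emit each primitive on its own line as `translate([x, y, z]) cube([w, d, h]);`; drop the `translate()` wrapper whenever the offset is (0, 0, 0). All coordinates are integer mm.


translate([211, 140, 0]) cube([128, 198, 2886]);


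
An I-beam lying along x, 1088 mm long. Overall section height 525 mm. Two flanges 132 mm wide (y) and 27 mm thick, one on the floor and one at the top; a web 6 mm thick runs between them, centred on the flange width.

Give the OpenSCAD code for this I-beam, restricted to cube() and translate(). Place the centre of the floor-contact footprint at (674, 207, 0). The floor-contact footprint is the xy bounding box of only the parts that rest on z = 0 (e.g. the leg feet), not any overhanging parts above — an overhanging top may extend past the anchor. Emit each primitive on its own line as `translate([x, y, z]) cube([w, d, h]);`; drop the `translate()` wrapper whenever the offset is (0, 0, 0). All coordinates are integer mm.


translate([130, 141, 0]) cube([1088, 132, 27]);
translate([130, 204, 27]) cube([1088, 6, 471]);
translate([130, 141, 498]) cube([1088, 132, 27]);


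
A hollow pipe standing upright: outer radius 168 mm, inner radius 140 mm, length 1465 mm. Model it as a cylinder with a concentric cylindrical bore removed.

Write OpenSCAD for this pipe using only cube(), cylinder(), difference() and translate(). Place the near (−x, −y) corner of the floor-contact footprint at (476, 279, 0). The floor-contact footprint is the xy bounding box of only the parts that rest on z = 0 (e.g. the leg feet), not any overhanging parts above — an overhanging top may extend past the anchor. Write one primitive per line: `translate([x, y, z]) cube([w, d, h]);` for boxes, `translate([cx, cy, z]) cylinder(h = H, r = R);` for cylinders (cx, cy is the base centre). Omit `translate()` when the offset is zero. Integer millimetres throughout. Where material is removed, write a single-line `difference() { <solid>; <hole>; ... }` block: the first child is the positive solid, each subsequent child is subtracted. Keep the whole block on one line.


difference() { translate([644, 447, 0]) cylinder(h = 1465, r = 168); translate([644, 447, 0]) cylinder(h = 1465, r = 140); }


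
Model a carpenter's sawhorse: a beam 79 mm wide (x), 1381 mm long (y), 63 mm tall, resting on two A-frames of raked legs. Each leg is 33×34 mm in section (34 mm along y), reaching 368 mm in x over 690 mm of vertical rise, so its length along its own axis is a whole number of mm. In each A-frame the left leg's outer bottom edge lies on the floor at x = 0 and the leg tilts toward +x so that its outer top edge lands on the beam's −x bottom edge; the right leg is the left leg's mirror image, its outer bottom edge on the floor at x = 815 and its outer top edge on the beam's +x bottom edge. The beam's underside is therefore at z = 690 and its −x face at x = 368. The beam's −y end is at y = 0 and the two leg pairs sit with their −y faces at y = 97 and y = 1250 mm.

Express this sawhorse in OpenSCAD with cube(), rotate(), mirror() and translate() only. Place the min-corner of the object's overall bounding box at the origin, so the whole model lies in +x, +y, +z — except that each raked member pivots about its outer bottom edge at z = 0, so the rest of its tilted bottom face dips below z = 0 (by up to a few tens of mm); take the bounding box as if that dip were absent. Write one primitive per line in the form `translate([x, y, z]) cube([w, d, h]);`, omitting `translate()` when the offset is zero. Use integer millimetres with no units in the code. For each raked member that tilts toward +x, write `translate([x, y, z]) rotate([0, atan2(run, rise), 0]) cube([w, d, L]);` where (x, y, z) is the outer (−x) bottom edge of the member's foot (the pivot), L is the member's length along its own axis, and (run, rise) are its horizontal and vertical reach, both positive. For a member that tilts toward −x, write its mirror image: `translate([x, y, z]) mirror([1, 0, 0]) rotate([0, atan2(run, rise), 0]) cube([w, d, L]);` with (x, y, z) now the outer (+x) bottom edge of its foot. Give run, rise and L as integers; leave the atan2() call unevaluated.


translate([368, 0, 690]) cube([79, 1381, 63]);
translate([0, 97, 0]) rotate([0, atan2(368, 690), 0]) cube([33, 34, 782]);
translate([815, 97, 0]) mirror([1, 0, 0]) rotate([0, atan2(368, 690), 0]) cube([33, 34, 782]);
translate([0, 1250, 0]) rotate([0, atan2(368, 690), 0]) cube([33, 34, 782]);
translate([815, 1250, 0]) mirror([1, 0, 0]) rotate([0, atan2(368, 690), 0]) cube([33, 34, 782]);


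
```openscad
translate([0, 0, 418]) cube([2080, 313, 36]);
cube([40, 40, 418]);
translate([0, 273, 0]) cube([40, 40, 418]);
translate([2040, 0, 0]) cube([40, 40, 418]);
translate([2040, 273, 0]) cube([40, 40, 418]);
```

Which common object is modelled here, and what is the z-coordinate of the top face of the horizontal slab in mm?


A bench. The seat-top height is 454 mm.

A long slab on four corner posts — a bench. The slab sits at z = 418 with thickness 36, so the top is 418 + 36 = 454 mm.


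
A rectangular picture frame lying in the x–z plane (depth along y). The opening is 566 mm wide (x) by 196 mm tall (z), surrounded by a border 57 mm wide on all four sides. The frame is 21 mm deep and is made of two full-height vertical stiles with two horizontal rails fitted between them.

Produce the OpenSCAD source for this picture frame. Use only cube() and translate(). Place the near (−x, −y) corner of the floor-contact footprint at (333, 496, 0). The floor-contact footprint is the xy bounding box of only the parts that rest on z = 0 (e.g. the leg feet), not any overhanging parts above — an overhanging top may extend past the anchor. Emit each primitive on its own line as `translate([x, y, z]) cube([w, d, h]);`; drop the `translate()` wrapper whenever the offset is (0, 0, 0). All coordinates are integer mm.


translate([333, 496, 0]) cube([57, 21, 310]);
translate([956, 496, 0]) cube([57, 21, 310]);
translate([390, 496, 0]) cube([566, 21, 57]);
translate([390, 496, 253]) cube([566, 21, 57]);


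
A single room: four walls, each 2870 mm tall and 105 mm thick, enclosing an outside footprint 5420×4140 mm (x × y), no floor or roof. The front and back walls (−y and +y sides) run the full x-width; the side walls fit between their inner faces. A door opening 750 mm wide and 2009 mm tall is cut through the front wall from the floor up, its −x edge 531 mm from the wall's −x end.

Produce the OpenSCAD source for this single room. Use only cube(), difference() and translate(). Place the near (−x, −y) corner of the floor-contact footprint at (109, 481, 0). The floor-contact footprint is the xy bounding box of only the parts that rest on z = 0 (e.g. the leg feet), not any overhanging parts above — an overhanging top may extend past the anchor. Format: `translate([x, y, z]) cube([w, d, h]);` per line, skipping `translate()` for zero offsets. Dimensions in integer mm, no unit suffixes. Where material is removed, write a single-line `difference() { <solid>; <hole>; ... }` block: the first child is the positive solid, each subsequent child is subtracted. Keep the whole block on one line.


difference() { translate([109, 481, 0]) cube([5420, 105, 2870]); translate([640, 481, 0]) cube([750, 105, 2009]); }
translate([109, 4516, 0]) cube([5420, 105, 2870]);
translate([109, 586, 0]) cube([105, 3930, 2870]);
translate([5424, 586, 0]) cube([105, 3930, 2870]);


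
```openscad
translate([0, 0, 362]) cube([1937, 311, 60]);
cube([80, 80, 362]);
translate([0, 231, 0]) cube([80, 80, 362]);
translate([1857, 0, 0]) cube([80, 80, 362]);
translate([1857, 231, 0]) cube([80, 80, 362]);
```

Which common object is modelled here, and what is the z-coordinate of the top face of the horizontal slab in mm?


A bench. The seat-top height is 422 mm.

A long slab on four corner posts — a bench. The slab sits at z = 362 with thickness 60, so the top is 362 + 60 = 422 mm.


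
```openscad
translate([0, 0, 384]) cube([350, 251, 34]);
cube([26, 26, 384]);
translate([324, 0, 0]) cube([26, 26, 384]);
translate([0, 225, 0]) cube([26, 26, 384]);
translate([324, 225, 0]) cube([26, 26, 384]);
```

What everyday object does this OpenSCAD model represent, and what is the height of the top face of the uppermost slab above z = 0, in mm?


A stool. The seat height is 418 mm.

A 350×251×34 slab at z = 384 on four corner posts — a stool. The seat top is 384 + 34 = 418 mm.


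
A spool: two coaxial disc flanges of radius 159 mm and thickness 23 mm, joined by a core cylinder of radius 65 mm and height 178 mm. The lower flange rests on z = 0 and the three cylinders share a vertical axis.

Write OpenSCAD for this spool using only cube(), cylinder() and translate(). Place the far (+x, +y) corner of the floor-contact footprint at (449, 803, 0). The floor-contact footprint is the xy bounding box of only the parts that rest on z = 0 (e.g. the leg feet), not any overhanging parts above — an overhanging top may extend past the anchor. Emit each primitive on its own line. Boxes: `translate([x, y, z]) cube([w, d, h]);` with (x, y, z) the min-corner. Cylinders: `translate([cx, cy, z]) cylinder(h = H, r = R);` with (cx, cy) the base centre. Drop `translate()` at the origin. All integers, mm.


translate([290, 644, 0]) cylinder(h = 23, r = 159);
translate([290, 644, 23]) cylinder(h = 178, r = 65);
translate([290, 644, 201]) cylinder(h = 23, r = 159);


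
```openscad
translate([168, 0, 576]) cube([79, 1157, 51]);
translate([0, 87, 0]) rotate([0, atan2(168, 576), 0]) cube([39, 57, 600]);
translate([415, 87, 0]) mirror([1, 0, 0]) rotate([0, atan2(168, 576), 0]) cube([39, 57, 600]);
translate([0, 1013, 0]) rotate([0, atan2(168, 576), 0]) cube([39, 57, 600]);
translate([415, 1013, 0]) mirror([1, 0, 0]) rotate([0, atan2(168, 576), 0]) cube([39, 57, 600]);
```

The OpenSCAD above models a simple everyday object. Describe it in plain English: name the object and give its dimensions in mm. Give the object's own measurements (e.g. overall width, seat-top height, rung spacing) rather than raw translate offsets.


A sawhorse. A 79×1157×51 mm beam (x, y, z) sits on two A-frame leg pairs. Each pair is two raked legs of 39×57 mm section (57 mm along y) splaying symmetrically in x. Each leg rises 576 mm vertically over 168 mm of horizontal reach and is 600 mm long along its own axis. Every leg's outer bottom edge rests on the floor and its outer top edge meets a bottom edge of the beam — the left legs (tilting toward +x) meet the beam's −x bottom edge, the right legs (their mirror images, tilting toward −x) meet its +x bottom edge — so the leg tops tuck under the beam, the beam's underside is 576 mm above the floor, and the feet are 415 mm apart outside-to-outside with the beam centred between them. The two leg pairs are set in 87 mm from either end of the beam.


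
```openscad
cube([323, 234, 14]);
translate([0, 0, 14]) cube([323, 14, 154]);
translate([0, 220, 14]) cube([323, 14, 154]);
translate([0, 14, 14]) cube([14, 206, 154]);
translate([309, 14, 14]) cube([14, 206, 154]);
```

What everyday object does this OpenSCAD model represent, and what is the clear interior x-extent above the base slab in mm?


An open box. The internal width is 295 mm.

A 323×234 base slab with four walls standing on it — an open box. The base is 323 mm wide and the walls are 14 mm thick, so the internal width is 323 − 2 × 14 = 295 mm.


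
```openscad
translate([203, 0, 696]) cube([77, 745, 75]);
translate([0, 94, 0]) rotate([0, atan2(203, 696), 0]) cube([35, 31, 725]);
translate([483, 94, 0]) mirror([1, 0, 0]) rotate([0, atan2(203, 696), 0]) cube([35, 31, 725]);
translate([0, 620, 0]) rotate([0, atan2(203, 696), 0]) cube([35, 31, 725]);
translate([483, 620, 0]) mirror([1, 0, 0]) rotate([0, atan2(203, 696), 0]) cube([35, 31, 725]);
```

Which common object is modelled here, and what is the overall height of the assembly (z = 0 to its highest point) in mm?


A sawhorse. The overall height is 771 mm.

A beam across two mirrored pairs of raked legs — a sawhorse. The beam's underside is at z = 696 (matching the legs' vertical rise in atan2(203, 696)) and the beam is 75 mm tall, so its top is at 696 + 75 = 771 mm. The raked legs top out at the beam's underside, so that is the highest point.


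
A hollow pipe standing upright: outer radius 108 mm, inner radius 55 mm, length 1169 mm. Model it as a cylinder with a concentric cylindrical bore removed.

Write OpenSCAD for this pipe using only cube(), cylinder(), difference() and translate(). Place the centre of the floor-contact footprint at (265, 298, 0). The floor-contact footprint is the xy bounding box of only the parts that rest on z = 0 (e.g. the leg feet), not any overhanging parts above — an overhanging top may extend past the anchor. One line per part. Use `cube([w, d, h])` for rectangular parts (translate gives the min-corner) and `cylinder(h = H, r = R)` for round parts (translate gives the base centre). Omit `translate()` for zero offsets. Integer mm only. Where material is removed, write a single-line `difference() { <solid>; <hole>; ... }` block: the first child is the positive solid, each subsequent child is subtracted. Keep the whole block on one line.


difference() { translate([265, 298, 0]) cylinder(h = 1169, r = 108); translate([265, 298, 0]) cylinder(h = 1169, r = 55); }


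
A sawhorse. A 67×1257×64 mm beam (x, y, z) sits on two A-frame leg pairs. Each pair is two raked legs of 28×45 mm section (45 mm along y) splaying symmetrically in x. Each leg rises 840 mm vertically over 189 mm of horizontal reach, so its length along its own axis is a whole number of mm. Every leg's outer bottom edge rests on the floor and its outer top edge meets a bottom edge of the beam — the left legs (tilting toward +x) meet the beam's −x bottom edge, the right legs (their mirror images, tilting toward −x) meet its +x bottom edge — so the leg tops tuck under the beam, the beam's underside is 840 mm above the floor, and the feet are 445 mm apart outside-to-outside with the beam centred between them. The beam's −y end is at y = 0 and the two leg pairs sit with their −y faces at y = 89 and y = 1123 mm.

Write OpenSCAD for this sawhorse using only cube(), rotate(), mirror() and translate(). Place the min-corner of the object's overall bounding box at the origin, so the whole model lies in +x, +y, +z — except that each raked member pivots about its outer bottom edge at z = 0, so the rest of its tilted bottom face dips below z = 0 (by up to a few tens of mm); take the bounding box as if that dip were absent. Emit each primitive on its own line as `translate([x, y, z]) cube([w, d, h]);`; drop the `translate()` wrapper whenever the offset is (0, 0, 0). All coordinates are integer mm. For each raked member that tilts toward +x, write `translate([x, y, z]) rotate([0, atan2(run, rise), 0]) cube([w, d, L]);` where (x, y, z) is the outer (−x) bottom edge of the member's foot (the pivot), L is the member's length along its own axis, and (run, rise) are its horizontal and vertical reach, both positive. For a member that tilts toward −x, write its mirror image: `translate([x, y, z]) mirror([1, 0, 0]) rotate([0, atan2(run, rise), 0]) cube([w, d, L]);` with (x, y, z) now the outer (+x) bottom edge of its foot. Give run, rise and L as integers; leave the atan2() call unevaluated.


translate([189, 0, 840]) cube([67, 1257, 64]);
translate([0, 89, 0]) rotate([0, atan2(189, 840), 0]) cube([28, 45, 861]);
translate([445, 89, 0]) mirror([1, 0, 0]) rotate([0, atan2(189, 840), 0]) cube([28, 45, 861]);
translate([0, 1123, 0]) rotate([0, atan2(189, 840), 0]) cube([28, 45, 861]);
translate([445, 1123, 0]) mirror([1, 0, 0]) rotate([0, atan2(189, 840), 0]) cube([28, 45, 861]);


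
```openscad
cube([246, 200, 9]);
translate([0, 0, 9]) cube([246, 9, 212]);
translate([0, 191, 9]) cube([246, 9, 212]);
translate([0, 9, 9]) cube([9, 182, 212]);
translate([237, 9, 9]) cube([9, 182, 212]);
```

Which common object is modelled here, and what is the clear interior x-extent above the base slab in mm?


An open box. The internal width is 228 mm.

A 246×200 base slab with four walls standing on it — an open box. The base is 246 mm wide and the walls are 9 mm thick, so the internal width is 246 − 2 × 9 = 228 mm.


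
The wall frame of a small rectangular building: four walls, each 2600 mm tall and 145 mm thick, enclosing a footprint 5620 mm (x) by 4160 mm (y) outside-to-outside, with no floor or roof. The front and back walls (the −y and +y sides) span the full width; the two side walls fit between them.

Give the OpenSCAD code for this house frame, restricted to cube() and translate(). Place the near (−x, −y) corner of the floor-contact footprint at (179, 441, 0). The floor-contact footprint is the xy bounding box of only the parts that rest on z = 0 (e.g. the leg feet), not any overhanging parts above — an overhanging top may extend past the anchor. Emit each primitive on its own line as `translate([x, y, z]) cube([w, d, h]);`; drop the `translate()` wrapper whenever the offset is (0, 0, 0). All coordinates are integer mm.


translate([179, 441, 0]) cube([5620, 145, 2600]);
translate([179, 4456, 0]) cube([5620, 145, 2600]);
translate([179, 586, 0]) cube([145, 3870, 2600]);
translate([5654, 586, 0]) cube([145, 3870, 2600]);


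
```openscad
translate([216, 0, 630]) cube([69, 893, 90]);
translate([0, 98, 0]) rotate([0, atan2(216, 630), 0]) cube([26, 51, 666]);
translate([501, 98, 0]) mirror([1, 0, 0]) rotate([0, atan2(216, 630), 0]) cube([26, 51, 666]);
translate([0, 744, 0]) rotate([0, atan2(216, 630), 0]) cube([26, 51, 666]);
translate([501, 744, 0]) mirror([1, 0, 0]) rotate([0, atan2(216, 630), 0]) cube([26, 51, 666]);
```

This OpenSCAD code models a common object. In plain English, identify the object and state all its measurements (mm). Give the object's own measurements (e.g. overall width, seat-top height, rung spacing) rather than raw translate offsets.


A sawhorse. A 69×893×90 mm beam (x, y, z) sits on two A-frame leg pairs. Each pair is two raked legs of 26×51 mm section (51 mm along y) splaying symmetrically in x. Each leg rises 630 mm vertically over 216 mm of horizontal reach and is 666 mm long along its own axis. Every leg's outer bottom edge rests on the floor and its outer top edge meets a bottom edge of the beam — the left legs (tilting toward +x) meet the beam's −x bottom edge, the right legs (their mirror images, tilting toward −x) meet its +x bottom edge — so the leg tops tuck under the beam, the beam's underside is 630 mm above the floor, and the feet are 501 mm apart outside-to-outside with the beam centred between them. The two leg pairs are set in 98 mm from either end of the beam.


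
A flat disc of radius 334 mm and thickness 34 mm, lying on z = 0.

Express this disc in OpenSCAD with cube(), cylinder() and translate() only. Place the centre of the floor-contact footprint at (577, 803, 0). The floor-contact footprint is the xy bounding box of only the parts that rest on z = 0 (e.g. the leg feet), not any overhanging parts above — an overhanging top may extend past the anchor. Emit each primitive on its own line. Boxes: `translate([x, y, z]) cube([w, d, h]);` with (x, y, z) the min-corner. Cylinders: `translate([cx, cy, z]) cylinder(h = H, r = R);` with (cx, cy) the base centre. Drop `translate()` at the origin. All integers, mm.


translate([577, 803, 0]) cylinder(h = 34, r = 334);


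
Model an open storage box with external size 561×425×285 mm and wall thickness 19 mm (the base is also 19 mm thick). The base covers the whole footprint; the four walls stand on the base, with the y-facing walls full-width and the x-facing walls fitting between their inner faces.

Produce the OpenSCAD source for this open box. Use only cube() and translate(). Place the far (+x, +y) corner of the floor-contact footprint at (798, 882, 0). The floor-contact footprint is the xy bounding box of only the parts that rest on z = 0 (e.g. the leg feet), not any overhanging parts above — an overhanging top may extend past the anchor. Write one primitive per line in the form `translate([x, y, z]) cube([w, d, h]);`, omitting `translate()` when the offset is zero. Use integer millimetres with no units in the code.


translate([237, 457, 0]) cube([561, 425, 19]);
translate([237, 457, 19]) cube([561, 19, 266]);
translate([237, 863, 19]) cube([561, 19, 266]);
translate([237, 476, 19]) cube([19, 387, 266]);
translate([779, 476, 19]) cube([19, 387, 266]);


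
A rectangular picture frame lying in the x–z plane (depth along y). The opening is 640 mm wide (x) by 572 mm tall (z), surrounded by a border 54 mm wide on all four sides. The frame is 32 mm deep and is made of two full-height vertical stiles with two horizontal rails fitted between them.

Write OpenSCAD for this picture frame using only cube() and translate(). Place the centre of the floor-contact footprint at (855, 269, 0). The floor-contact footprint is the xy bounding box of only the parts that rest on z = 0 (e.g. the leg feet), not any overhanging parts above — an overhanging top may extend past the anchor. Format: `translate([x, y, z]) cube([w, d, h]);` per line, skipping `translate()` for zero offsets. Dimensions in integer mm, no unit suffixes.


translate([481, 253, 0]) cube([54, 32, 680]);
translate([1175, 253, 0]) cube([54, 32, 680]);
translate([535, 253, 0]) cube([640, 32, 54]);
translate([535, 253, 626]) cube([640, 32, 54]);


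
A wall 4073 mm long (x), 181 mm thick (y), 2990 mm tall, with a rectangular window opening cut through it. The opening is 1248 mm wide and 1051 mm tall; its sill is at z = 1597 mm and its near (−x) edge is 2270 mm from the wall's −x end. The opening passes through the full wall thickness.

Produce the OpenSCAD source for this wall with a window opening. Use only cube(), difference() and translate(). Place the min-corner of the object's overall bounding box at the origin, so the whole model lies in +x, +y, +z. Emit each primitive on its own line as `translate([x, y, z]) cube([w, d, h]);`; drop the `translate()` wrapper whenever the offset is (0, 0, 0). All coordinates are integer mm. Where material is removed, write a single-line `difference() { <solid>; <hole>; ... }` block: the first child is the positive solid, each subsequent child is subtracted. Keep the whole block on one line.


difference() { cube([4073, 181, 2990]); translate([2270, 0, 1597]) cube([1248, 181, 1051]); }


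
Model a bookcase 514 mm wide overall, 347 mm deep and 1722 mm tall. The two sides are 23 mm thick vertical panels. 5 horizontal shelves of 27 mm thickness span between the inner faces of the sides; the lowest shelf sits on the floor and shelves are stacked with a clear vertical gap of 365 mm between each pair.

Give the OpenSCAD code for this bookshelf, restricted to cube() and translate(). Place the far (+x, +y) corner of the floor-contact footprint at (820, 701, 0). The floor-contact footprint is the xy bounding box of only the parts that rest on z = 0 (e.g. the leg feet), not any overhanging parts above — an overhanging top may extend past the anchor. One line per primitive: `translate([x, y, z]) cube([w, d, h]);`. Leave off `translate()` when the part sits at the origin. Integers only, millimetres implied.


translate([306, 354, 0]) cube([23, 347, 1722]);
translate([797, 354, 0]) cube([23, 347, 1722]);
translate([329, 354, 0]) cube([468, 347, 27]);
translate([329, 354, 392]) cube([468, 347, 27]);
translate([329, 354, 784]) cube([468, 347, 27]);
translate([329, 354, 1176]) cube([468, 347, 27]);
translate([329, 354, 1568]) cube([468, 347, 27]);


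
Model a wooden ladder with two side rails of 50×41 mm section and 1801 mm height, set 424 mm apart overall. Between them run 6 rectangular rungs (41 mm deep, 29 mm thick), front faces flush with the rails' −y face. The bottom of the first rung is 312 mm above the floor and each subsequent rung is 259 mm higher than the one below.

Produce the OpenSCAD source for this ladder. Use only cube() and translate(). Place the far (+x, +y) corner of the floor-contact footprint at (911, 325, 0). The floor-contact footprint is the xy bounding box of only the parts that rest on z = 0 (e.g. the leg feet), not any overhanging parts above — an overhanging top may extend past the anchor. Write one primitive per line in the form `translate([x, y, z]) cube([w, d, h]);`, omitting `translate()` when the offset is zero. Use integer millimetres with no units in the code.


translate([487, 284, 0]) cube([50, 41, 1801]);
translate([861, 284, 0]) cube([50, 41, 1801]);
translate([537, 284, 312]) cube([324, 41, 29]);
translate([537, 284, 571]) cube([324, 41, 29]);
translate([537, 284, 830]) cube([324, 41, 29]);
translate([537, 284, 1089]) cube([324, 41, 29]);
translate([537, 284, 1348]) cube([324, 41, 29]);
translate([537, 284, 1607]) cube([324, 41, 29]);


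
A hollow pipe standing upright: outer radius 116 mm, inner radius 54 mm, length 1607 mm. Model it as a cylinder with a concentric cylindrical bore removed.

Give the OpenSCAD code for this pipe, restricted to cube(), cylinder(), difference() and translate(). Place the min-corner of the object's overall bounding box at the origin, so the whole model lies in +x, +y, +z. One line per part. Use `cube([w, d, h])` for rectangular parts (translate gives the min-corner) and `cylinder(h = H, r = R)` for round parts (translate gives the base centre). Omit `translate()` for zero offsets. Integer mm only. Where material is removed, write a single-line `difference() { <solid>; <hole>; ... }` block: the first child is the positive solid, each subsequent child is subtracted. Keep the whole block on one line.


difference() { translate([116, 116, 0]) cylinder(h = 1607, r = 116); translate([116, 116, 0]) cylinder(h = 1607, r = 54); }


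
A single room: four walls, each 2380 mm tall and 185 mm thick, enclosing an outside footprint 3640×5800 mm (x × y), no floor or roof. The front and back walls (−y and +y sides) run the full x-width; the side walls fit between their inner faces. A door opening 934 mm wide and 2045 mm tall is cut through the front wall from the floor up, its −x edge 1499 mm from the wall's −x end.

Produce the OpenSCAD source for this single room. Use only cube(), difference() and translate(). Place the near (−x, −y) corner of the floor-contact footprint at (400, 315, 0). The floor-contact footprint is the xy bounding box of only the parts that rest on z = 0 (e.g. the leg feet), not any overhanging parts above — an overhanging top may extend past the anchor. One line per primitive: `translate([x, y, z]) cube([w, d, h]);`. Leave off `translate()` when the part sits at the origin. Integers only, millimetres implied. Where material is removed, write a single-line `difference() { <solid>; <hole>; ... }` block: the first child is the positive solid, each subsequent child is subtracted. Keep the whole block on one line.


difference() { translate([400, 315, 0]) cube([3640, 185, 2380]); translate([1899, 315, 0]) cube([934, 185, 2045]); }
translate([400, 5930, 0]) cube([3640, 185, 2380]);
translate([400, 500, 0]) cube([185, 5430, 2380]);
translate([3855, 500, 0]) cube([185, 5430, 2380]);


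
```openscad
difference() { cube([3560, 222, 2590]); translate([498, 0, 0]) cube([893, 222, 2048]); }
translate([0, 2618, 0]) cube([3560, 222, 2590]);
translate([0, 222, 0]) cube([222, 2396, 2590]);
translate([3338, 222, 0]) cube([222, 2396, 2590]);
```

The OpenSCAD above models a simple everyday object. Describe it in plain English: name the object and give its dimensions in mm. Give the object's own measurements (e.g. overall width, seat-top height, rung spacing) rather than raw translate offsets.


A single room: four walls, each 2590 mm tall and 222 mm thick, enclosing an outside footprint 3560×2840 mm (x × y), no floor or roof. The front and back walls (−y and +y sides) run the full x-width; the side walls fit between their inner faces. A door opening 893 mm wide and 2048 mm tall is cut through the front wall from the floor up, its −x edge 498 mm from the wall's −x end.


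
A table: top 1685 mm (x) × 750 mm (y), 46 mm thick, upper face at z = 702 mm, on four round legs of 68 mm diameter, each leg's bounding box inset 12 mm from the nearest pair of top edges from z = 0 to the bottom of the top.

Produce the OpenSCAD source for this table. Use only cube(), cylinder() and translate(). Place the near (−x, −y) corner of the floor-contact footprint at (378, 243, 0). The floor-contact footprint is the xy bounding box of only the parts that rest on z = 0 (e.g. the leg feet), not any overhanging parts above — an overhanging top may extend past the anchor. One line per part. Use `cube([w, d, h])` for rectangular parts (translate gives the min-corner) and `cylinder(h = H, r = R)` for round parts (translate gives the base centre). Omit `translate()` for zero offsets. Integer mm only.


// leg_h = 702 - 46 = 656
translate([366, 231, 656]) cube([1685, 750, 46]);
translate([412, 277, 0]) cylinder(h = 656, r = 34);
translate([2005, 277, 0]) cylinder(h = 656, r = 34);
translate([412, 935, 0]) cylinder(h = 656, r = 34);
translate([2005, 935, 0]) cylinder(h = 656, r = 34);


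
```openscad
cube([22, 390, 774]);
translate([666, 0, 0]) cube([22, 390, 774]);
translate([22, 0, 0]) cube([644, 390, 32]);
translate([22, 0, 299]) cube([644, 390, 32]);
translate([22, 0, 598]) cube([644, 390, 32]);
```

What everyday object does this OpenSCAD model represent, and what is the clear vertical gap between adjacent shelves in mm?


A bookshelf. The clear shelf gap is 267 mm.

Two tall side panels with 3 horizontal boards between them — a bookshelf. The first two shelf undersides are at z = 0 and z = 299; with shelf thickness 32, the clear gap is 299 − 0 − 32 = 267 mm.


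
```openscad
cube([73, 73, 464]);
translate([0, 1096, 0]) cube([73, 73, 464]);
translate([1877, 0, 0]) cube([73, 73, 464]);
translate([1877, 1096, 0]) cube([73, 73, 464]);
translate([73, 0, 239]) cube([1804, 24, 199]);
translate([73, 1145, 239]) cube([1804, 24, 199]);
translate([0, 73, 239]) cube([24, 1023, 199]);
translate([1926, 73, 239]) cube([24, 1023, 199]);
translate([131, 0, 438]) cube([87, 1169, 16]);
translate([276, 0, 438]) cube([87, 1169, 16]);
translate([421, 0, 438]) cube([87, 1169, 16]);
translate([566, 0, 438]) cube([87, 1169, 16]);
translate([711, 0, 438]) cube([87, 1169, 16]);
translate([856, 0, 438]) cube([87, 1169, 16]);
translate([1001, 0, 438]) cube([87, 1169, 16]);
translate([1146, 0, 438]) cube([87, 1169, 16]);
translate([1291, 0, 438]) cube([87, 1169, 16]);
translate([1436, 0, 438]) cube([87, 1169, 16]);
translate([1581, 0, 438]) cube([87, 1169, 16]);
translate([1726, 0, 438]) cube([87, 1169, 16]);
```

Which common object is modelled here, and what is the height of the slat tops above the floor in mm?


A bed frame. The slat-top height is 454 mm.

Four posts, four rails, and a row of slats — a bed frame. Slats sit on the rails at z = 239 + 199 = 438; with slat thickness 16, the top is 454 mm.


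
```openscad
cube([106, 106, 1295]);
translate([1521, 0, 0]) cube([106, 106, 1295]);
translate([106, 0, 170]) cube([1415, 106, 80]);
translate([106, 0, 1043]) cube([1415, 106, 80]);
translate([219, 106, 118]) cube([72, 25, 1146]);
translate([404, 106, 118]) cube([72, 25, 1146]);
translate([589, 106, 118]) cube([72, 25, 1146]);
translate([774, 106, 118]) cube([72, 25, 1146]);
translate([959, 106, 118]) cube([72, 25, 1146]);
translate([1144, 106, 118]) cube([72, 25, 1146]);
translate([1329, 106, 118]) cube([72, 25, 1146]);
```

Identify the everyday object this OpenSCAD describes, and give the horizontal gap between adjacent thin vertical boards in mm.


A fence section. The picket gap is 113 mm.

Two posts, two rails, 7 pickets — a fence section. Span 1415 mm holds 7 pickets of 72 mm with 8 equal gaps: ⌊(1415 − 7·72) / 8⌋ = 113 mm.


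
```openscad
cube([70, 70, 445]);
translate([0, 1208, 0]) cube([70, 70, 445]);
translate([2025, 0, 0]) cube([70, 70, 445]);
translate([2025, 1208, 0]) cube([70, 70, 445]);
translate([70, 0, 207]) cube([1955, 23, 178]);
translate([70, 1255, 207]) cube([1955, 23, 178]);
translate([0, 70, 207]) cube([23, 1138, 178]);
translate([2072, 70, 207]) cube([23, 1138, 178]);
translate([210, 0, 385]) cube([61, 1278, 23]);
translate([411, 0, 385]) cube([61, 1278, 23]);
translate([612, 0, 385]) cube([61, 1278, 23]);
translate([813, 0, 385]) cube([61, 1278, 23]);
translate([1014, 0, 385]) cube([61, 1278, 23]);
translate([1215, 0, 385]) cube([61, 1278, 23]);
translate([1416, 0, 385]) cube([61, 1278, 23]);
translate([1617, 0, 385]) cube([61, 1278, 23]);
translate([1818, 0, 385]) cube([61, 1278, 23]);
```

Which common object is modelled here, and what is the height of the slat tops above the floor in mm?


A bed frame. The slat-top height is 408 mm.

Four posts, four rails, and a row of slats — a bed frame. Slats sit on the rails at z = 207 + 178 = 385; with slat thickness 23, the top is 408 mm.
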